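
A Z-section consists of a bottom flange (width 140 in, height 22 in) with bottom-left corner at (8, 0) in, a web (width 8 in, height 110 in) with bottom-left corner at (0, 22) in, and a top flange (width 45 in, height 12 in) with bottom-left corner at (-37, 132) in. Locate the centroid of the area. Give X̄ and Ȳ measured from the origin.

X̄ = 52.43 in, Ȳ = 39.15 in

bottom flange: A = 140 × 22 = 3080.00, centroid at (78.00, 11.00).
web: A = 8 × 110 = 880.00, centroid at (4.00, 77.00).
top flange: A = 45 × 12 = 540.00, centroid at (-14.50, 138.00).
ΣA = 4500.00 in², ΣAX̄ = 235930.00 in³, ΣAȲ = 176160.00 in³.
X̄ = 235930.00/4500.00 = 52.43 in; Ȳ = 176160.00/4500.00 = 39.15 in.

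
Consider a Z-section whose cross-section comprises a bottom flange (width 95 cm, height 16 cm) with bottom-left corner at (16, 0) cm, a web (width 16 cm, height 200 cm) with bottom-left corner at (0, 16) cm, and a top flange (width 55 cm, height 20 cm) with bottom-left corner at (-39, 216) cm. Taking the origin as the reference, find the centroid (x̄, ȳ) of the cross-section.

bottom flange: A = 95 × 16 = 1520.00, centroid at (63.50, 8.00).
web: A = 16 × 200 = 3200.00, centroid at (8.00, 116.00).
top flange: A = 55 × 20 = 1100.00, centroid at (-11.50, 226.00).
ΣA = 5820.00 cm²
ΣAx̄ = (1520.00)(63.50) + (3200.00)(8.00) + (1100.00)(-11.50) = 109470.00 cm³
ΣAȳ = (1520.00)(8.00) + (3200.00)(116.00) + (1100.00)(226.00) = 631960.00 cm³
x̄ = 109470.00 / 5820.00 = 18.81 cm
ȳ = 631960.00 / 5820.00 = 108.58 cm

x̄ = 18.81 cm, ȳ = 108.58 cm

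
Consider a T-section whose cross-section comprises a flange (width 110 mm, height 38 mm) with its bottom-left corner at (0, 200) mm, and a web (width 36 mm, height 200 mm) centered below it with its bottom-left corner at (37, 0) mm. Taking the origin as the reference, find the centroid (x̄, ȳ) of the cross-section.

x̄ = 55.00 mm, ȳ = 143.71 mm

Part | A | x̄ᵢ | ȳᵢ | A·x̄ᵢ | A·ȳᵢ
web | 7200.00 | 55.00 | 100.00 | 396000.00 | 720000.00
flange | 4180.00 | 55.00 | 219.00 | 229900.00 | 915420.00
Σ | 11380.00 |  |  | 625900.00 | 1635420.00
x̄ = 625900.00 / 11380.00 = 55.00 mm
ȳ = 1635420.00 / 11380.00 = 143.71 mm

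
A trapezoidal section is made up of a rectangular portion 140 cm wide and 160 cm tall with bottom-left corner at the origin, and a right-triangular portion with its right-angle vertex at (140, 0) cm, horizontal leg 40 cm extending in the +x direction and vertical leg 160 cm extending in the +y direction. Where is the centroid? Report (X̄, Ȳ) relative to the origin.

X̄ = 80.42 cm, Ȳ = 76.67 cm

rectangular portion: A = 140 × 160 = 22400.00, centroid at (70.00, 80.00).
triangular portion: A = ½·40·160 = 3200.00, centroid at (153.33, 53.33).
ΣA = 25600.00 cm², ΣAX̄ = 2058666.67 cm³, ΣAȲ = 1962666.67 cm³.
X̄ = 2058666.67/25600.00 = 80.42 cm; Ȳ = 1962666.67/25600.00 = 76.67 cm.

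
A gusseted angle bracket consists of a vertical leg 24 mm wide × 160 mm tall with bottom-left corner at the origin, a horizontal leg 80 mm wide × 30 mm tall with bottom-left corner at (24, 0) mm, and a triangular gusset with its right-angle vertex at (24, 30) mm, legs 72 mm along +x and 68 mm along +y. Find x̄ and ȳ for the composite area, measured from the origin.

vertical leg: A = 24 × 160 = 3840.00, centroid at (12.00, 80.00).
horizontal leg: A = 80 × 30 = 2400.00, centroid at (64.00, 15.00).
gusset: A = ½·72·68 = 2448.00, centroid at (48.00, 52.67).
ΣA = 8688.00 mm², ΣAx̄ = 317184.00 mm³, ΣAȳ = 472128.00 mm³.
x̄ = 317184.00/8688.00 = 36.51 mm; ȳ = 472128.00/8688.00 = 54.34 mm.

x̄ = 36.51 mm, ȳ = 54.34 mm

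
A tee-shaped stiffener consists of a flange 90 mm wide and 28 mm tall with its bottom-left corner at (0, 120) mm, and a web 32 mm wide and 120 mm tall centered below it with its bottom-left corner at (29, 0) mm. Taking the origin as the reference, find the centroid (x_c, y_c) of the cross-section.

x_c = 45.00 mm, y_c = 89.32 mm

web: A = 32 × 120 = 3840.00, centroid at (45.00, 60.00).
flange: A = 90 × 28 = 2520.00, centroid at (45.00, 134.00).
ΣA = 6360.00 mm²
ΣAx_c = (3840.00)(45.00) + (2520.00)(45.00) = 286200.00 mm³
ΣAy_c = (3840.00)(60.00) + (2520.00)(134.00) = 568080.00 mm³
x_c = 286200.00 / 6360.00 = 45.00 mm
y_c = 568080.00 / 6360.00 = 89.32 mm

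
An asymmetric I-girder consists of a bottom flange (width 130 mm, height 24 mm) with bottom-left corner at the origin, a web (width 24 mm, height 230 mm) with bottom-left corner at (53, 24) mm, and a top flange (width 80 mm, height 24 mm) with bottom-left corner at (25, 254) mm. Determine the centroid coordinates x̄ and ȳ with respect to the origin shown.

bottom flange: A = 130 × 24 = 3120.00, centroid at (65.00, 12.00).
web: A = 24 × 230 = 5520.00, centroid at (65.00, 139.00).
top flange: A = 80 × 24 = 1920.00, centroid at (65.00, 266.00).
ΣA = 10560.00 mm², ΣAx̄ = 686400.00 mm³, ΣAȳ = 1315440.00 mm³.
x̄ = 686400.00/10560.00 = 65.00 mm; ȳ = 1315440.00/10560.00 = 124.57 mm.

x̄ = 65.00 mm, ȳ = 124.57 mm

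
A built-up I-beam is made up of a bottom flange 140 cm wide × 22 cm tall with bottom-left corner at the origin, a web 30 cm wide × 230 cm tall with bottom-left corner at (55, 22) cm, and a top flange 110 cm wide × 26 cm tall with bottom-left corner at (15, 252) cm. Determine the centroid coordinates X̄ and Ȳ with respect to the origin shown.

X̄ = 70.00 cm, Ȳ = 135.29 cm

bottom flange: A = 140 × 22 = 3080.00, centroid at (70.00, 11.00).
web: A = 30 × 230 = 6900.00, centroid at (70.00, 137.00).
top flange: A = 110 × 26 = 2860.00, centroid at (70.00, 265.00).
ΣA = 12840.00 cm²
ΣAX̄ = (3080.00)(70.00) + (6900.00)(70.00) + (2860.00)(70.00) = 898800.00 cm³
ΣAȲ = (3080.00)(11.00) + (6900.00)(137.00) + (2860.00)(265.00) = 1737080.00 cm³
X̄ = 898800.00 / 12840.00 = 70.00 cm
Ȳ = 1737080.00 / 12840.00 = 135.29 cm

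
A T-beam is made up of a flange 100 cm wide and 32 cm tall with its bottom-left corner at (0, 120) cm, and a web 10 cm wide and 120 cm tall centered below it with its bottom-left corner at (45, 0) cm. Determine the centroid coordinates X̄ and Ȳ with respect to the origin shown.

X̄ = 50.00 cm, Ȳ = 115.27 cm

web: A = 10 × 120 = 1200.00, centroid at (50.00, 60.00).
flange: A = 100 × 32 = 3200.00, centroid at (50.00, 136.00).
ΣA = 4400.00 cm², ΣAX̄ = 220000.00 cm³, ΣAȲ = 507200.00 cm³.
X̄ = 220000.00/4400.00 = 50.00 cm; Ȳ = 507200.00/4400.00 = 115.27 cm.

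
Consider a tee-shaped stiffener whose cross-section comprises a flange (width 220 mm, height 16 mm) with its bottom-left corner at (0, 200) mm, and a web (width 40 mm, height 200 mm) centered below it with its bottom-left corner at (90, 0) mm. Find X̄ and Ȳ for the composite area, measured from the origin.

X̄ = 110.00 mm, Ȳ = 133.00 mm

web: A = 40 × 200 = 8000.00, centroid at (110.00, 100.00).
flange: A = 220 × 16 = 3520.00, centroid at (110.00, 208.00).
ΣA = 11520.00 mm², ΣAX̄ = 1267200.00 mm³, ΣAȲ = 1532160.00 mm³.
X̄ = 1267200.00/11520.00 = 110.00 mm; Ȳ = 1532160.00/11520.00 = 133.00 mm.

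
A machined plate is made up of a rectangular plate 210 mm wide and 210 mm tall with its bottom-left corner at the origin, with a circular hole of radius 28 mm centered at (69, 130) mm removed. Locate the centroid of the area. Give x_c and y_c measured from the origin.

x_c = 107.13 mm, y_c = 103.52 mm

plate: A = 210 × 210 = 44100.00, centroid at (105.00, 105.00).
hole: A = −π·28² = -2463.01, centroid at (69.00, 130.00).
ΣA = 41636.99 mm², ΣAx_c = 4460552.40 mm³, ΣAy_c = 4310308.88 mm³.
x_c = 4460552.40/41636.99 = 107.13 mm; y_c = 4310308.88/41636.99 = 103.52 mm.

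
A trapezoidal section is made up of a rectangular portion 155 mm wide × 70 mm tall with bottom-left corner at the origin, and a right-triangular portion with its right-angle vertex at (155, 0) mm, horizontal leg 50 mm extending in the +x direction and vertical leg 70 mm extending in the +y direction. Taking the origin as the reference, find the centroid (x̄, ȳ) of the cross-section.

rectangular portion: A = 155 × 70 = 10850.00, centroid at (77.50, 35.00).
triangular portion: A = ½·50·70 = 1750.00, centroid at (171.67, 23.33).
ΣA = 12600.00 mm²
ΣAx̄ = (10850.00)(77.50) + (1750.00)(171.67) = 1141291.67 mm³
ΣAȳ = (10850.00)(35.00) + (1750.00)(23.33) = 420583.33 mm³
x̄ = 1141291.67 / 12600.00 = 90.58 mm
ȳ = 420583.33 / 12600.00 = 33.38 mm

x̄ = 90.58 mm, ȳ = 33.38 mm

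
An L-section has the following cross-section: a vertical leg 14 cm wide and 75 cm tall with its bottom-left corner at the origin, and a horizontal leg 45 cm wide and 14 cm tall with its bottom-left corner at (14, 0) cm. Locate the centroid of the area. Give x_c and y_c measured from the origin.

x_c = 18.06 cm, y_c = 26.06 cm

vertical leg: A = 14 × 75 = 1050.00, centroid at (7.00, 37.50).
horizontal leg: A = 45 × 14 = 630.00, centroid at (36.50, 7.00).
ΣA = 1680.00 cm²
ΣAx_c = (1050.00)(7.00) + (630.00)(36.50) = 30345.00 cm³
ΣAy_c = (1050.00)(37.50) + (630.00)(7.00) = 43785.00 cm³
x_c = 30345.00 / 1680.00 = 18.06 cm
y_c = 43785.00 / 1680.00 = 26.06 cm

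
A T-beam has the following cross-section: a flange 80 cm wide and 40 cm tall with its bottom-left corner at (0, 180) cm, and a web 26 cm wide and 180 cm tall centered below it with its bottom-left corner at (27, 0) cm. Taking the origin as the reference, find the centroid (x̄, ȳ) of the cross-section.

web: A = 26 × 180 = 4680.00, centroid at (40.00, 90.00).
flange: A = 80 × 40 = 3200.00, centroid at (40.00, 200.00).
ΣA = 7880.00 cm²
ΣAx̄ = (4680.00)(40.00) + (3200.00)(40.00) = 315200.00 cm³
ΣAȳ = (4680.00)(90.00) + (3200.00)(200.00) = 1061200.00 cm³
x̄ = 315200.00 / 7880.00 = 40.00 cm
ȳ = 1061200.00 / 7880.00 = 134.67 cm

x̄ = 40.00 cm, ȳ = 134.67 cm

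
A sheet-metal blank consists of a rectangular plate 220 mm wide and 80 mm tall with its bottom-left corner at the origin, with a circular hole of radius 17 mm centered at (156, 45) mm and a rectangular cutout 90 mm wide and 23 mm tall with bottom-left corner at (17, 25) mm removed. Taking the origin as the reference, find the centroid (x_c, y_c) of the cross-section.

x_c = 113.94 mm, y_c = 40.19 mm

Part | A | x̄ᵢ | ȳᵢ | A·x̄ᵢ | A·ȳᵢ
plate | 17600.00 | 110.00 | 40.00 | 1936000.00 | 704000.00
hole 1 | -907.92 | 156.00 | 45.00 | -141635.56 | -40856.41
hole 2 | -2070.00 | 62.00 | 36.50 | -128340.00 | -75555.00
Σ | 14622.08 |  |  | 1666024.44 | 587588.59
x_c = 1666024.44 / 14622.08 = 113.94 mm
y_c = 587588.59 / 14622.08 = 40.19 mm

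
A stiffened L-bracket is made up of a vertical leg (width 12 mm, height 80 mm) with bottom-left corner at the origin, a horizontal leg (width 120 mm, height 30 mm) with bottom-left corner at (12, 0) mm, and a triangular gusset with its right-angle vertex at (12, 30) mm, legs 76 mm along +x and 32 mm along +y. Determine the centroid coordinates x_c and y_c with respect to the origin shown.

x_c = 53.73 mm, y_c = 24.56 mm

Part | A | x̄ᵢ | ȳᵢ | A·x̄ᵢ | A·ȳᵢ
vertical leg | 960.00 | 6.00 | 40.00 | 5760.00 | 38400.00
horizontal leg | 3600.00 | 72.00 | 15.00 | 259200.00 | 54000.00
gusset | 1216.00 | 37.33 | 40.67 | 45397.33 | 49450.67
Σ | 5776.00 |  |  | 310357.33 | 141850.67
x_c = 310357.33 / 5776.00 = 53.73 mm
y_c = 141850.67 / 5776.00 = 24.56 mm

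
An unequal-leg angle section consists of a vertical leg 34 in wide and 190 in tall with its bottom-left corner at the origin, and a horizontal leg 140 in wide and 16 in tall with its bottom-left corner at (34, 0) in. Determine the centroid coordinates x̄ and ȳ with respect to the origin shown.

x̄ = 39.40 in, ȳ = 72.60 in

vertical leg: A = 34 × 190 = 6460.00, centroid at (17.00, 95.00).
horizontal leg: A = 140 × 16 = 2240.00, centroid at (104.00, 8.00).
ΣA = 8700.00 in²
ΣAx̄ = (6460.00)(17.00) + (2240.00)(104.00) = 342780.00 in³
ΣAȳ = (6460.00)(95.00) + (2240.00)(8.00) = 631620.00 in³
x̄ = 342780.00 / 8700.00 = 39.40 in
ȳ = 631620.00 / 8700.00 = 72.60 in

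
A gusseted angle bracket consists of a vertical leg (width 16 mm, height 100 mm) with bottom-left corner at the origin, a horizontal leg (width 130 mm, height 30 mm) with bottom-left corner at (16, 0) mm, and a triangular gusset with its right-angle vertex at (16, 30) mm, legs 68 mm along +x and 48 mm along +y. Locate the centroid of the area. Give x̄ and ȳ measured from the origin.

x̄ = 54.94 mm, ȳ = 29.95 mm

vertical leg: A = 16 × 100 = 1600.00, centroid at (8.00, 50.00).
horizontal leg: A = 130 × 30 = 3900.00, centroid at (81.00, 15.00).
gusset: A = ½·68·48 = 1632.00, centroid at (38.67, 46.00).
ΣA = 7132.00 mm², ΣAx̄ = 391804.00 mm³, ΣAȳ = 213572.00 mm³.
x̄ = 391804.00/7132.00 = 54.94 mm; ȳ = 213572.00/7132.00 = 29.95 mm.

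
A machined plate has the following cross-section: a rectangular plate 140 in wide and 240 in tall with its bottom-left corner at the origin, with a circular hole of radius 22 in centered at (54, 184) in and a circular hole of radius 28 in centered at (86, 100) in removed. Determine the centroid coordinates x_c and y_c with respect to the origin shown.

plate: A = 140 × 240 = 33600.00, centroid at (70.00, 120.00).
hole 1: A = −π·22² = -1520.53, centroid at (54.00, 184.00).
hole 2: A = −π·28² = -2463.01, centroid at (86.00, 100.00).
ΣA = 29616.46 in², ΣAx_c = 2058072.59 in³, ΣAy_c = 3505921.46 in³.
x_c = 2058072.59/29616.46 = 69.49 in; y_c = 3505921.46/29616.46 = 118.38 in.

x_c = 69.49 in, y_c = 118.38 in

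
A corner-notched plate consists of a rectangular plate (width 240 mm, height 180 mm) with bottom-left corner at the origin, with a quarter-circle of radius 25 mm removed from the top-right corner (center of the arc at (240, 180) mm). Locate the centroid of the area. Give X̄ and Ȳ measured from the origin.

X̄ = 118.74 mm, Ȳ = 89.09 mm

plate: A = 240 × 180 = 43200.00, centroid at (120.00, 90.00).
removed quarter-circle: A = −¼π·25² = -490.87, centroid at (229.39, 169.39).
ΣA = 42709.13 mm², ΣAX̄ = 5071398.61 mm³, ΣAȲ = 3804851.04 mm³.
X̄ = 5071398.61/42709.13 = 118.74 mm; Ȳ = 3804851.04/42709.13 = 89.09 mm.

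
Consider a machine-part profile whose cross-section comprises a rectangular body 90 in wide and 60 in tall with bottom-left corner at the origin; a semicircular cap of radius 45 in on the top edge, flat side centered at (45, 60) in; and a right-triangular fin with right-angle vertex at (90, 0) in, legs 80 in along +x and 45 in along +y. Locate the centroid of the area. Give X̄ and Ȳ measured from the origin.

X̄ = 57.43 in, Ȳ = 42.44 in

Part | A | x̄ᵢ | ȳᵢ | A·x̄ᵢ | A·ȳᵢ
rectangular body | 5400.00 | 45.00 | 30.00 | 243000.00 | 162000.00
semicircular top | 3180.86 | 45.00 | 79.10 | 143138.82 | 251601.75
triangular fin | 1800.00 | 116.67 | 15.00 | 210000.00 | 27000.00
Σ | 10380.86 |  |  | 596138.82 | 440601.75
X̄ = 596138.82 / 10380.86 = 57.43 in
Ȳ = 440601.75 / 10380.86 = 42.44 in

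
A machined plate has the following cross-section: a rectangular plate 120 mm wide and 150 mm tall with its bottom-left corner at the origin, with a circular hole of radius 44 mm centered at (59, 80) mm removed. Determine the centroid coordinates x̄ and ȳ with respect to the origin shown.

plate: A = 120 × 150 = 18000.00, centroid at (60.00, 75.00).
hole: A = −π·44² = -6082.12, centroid at (59.00, 80.00).
ΣA = 11917.88 mm², ΣAx̄ = 721154.72 mm³, ΣAȳ = 863430.13 mm³.
x̄ = 721154.72/11917.88 = 60.51 mm; ȳ = 863430.13/11917.88 = 72.45 mm.

x̄ = 60.51 mm, ȳ = 72.45 mm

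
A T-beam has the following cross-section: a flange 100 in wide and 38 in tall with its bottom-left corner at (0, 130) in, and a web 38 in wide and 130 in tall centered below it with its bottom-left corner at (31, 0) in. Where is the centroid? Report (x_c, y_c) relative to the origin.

Part | A | x̄ᵢ | ȳᵢ | A·x̄ᵢ | A·ȳᵢ
web | 4940.00 | 50.00 | 65.00 | 247000.00 | 321100.00
flange | 3800.00 | 50.00 | 149.00 | 190000.00 | 566200.00
Σ | 8740.00 |  |  | 437000.00 | 887300.00
x_c = 437000.00 / 8740.00 = 50.00 in
y_c = 887300.00 / 8740.00 = 101.52 in

x_c = 50.00 in, y_c = 101.52 in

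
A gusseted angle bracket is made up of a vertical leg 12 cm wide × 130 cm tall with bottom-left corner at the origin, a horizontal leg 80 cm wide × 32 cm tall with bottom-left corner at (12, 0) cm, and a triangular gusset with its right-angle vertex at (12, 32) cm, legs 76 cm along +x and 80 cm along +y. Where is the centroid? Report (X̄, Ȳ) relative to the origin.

X̄ = 35.75 cm, Ȳ = 44.79 cm

vertical leg: A = 12 × 130 = 1560.00, centroid at (6.00, 65.00).
horizontal leg: A = 80 × 32 = 2560.00, centroid at (52.00, 16.00).
gusset: A = ½·76·80 = 3040.00, centroid at (37.33, 58.67).
ΣA = 7160.00 cm², ΣAX̄ = 255973.33 cm³, ΣAȲ = 320706.67 cm³.
X̄ = 255973.33/7160.00 = 35.75 cm; Ȳ = 320706.67/7160.00 = 44.79 cm.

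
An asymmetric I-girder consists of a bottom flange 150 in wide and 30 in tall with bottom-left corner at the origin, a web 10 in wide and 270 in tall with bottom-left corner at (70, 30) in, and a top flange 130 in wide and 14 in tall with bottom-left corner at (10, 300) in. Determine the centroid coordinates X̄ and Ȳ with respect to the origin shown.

bottom flange: A = 150 × 30 = 4500.00, centroid at (75.00, 15.00).
web: A = 10 × 270 = 2700.00, centroid at (75.00, 165.00).
top flange: A = 130 × 14 = 1820.00, centroid at (75.00, 307.00).
ΣA = 9020.00 in², ΣAX̄ = 676500.00 in³, ΣAȲ = 1071740.00 in³.
X̄ = 676500.00/9020.00 = 75.00 in; Ȳ = 1071740.00/9020.00 = 118.82 in.

X̄ = 75.00 in, Ȳ = 118.82 in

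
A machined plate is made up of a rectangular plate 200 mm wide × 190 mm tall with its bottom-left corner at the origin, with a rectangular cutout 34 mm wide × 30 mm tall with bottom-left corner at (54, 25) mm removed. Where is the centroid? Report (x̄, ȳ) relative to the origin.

plate: A = 200 × 190 = 38000.00, centroid at (100.00, 95.00).
hole: A = −(34 × 30) = -1020.00, centroid at (71.00, 40.00).
ΣA = 36980.00 mm², ΣAx̄ = 3727580.00 mm³, ΣAȳ = 3569200.00 mm³.
x̄ = 3727580.00/36980.00 = 100.80 mm; ȳ = 3569200.00/36980.00 = 96.52 mm.

x̄ = 100.80 mm, ȳ = 96.52 mm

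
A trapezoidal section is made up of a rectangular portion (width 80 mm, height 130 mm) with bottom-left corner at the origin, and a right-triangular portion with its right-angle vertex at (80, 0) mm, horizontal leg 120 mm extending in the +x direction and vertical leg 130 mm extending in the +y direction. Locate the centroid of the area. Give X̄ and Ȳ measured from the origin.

X̄ = 74.29 mm, Ȳ = 55.71 mm

Part | A | x̄ᵢ | ȳᵢ | A·x̄ᵢ | A·ȳᵢ
rectangular portion | 10400.00 | 40.00 | 65.00 | 416000.00 | 676000.00
triangular portion | 7800.00 | 120.00 | 43.33 | 936000.00 | 338000.00
Σ | 18200.00 |  |  | 1352000.00 | 1014000.00
X̄ = 1352000.00 / 18200.00 = 74.29 mm
Ȳ = 1014000.00 / 18200.00 = 55.71 mm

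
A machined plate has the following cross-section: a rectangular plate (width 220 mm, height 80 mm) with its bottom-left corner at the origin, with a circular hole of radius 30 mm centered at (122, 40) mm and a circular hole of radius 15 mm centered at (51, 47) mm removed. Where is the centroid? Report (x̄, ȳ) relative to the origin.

x̄ = 110.55 mm, ȳ = 39.65 mm

plate: A = 220 × 80 = 17600.00, centroid at (110.00, 40.00).
hole 1: A = −π·30² = -2827.43, centroid at (122.00, 40.00).
hole 2: A = −π·15² = -706.86, centroid at (51.00, 47.00).
ΣA = 14065.71 mm²
ΣAx̄ = (17600.00)(110.00) + (-2827.43)(122.00) + (-706.86)(51.00) = 1555003.35 mm³
ΣAȳ = (17600.00)(40.00) + (-2827.43)(40.00) + (-706.86)(47.00) = 557680.32 mm³
x̄ = 1555003.35 / 14065.71 = 110.55 mm
ȳ = 557680.32 / 14065.71 = 39.65 mm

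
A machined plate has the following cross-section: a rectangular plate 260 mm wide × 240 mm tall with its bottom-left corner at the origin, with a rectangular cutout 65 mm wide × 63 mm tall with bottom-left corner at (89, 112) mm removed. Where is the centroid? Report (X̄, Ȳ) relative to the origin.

Part | A | x̄ᵢ | ȳᵢ | A·x̄ᵢ | A·ȳᵢ
plate | 62400.00 | 130.00 | 120.00 | 8112000.00 | 7488000.00
hole | -4095.00 | 121.50 | 143.50 | -497542.50 | -587632.50
Σ | 58305.00 |  |  | 7614457.50 | 6900367.50
X̄ = 7614457.50 / 58305.00 = 130.60 mm
Ȳ = 6900367.50 / 58305.00 = 118.35 mm

X̄ = 130.60 mm, Ȳ = 118.35 mm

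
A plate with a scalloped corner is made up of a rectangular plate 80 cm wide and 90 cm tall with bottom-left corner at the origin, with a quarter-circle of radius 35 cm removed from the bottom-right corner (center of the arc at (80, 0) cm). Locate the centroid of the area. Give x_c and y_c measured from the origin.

plate: A = 80 × 90 = 7200.00, centroid at (40.00, 45.00).
removed quarter-circle: A = −¼π·35² = -962.11, centroid at (65.15, 14.85).
ΣA = 6237.89 cm², ΣAx_c = 225322.65 cm³, ΣAy_c = 309708.33 cm³.
x_c = 225322.65/6237.89 = 36.12 cm; y_c = 309708.33/6237.89 = 49.65 cm.

x_c = 36.12 cm, y_c = 49.65 cm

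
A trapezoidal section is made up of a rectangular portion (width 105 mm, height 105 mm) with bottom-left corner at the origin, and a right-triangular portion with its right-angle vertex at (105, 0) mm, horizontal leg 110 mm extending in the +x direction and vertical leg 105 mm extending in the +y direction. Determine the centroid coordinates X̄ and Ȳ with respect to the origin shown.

Part | A | x̄ᵢ | ȳᵢ | A·x̄ᵢ | A·ȳᵢ
rectangular portion | 11025.00 | 52.50 | 52.50 | 578812.50 | 578812.50
triangular portion | 5775.00 | 141.67 | 35.00 | 818125.00 | 202125.00
Σ | 16800.00 |  |  | 1396937.50 | 780937.50
X̄ = 1396937.50 / 16800.00 = 83.15 mm
Ȳ = 780937.50 / 16800.00 = 46.48 mm

X̄ = 83.15 mm, Ȳ = 46.48 mm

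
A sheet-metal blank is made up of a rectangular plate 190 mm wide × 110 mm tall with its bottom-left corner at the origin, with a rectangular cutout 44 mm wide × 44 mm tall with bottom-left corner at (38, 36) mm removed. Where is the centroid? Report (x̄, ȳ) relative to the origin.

plate: A = 190 × 110 = 20900.00, centroid at (95.00, 55.00).
hole: A = −(44 × 44) = -1936.00, centroid at (60.00, 58.00).
ΣA = 18964.00 mm², ΣAx̄ = 1869340.00 mm³, ΣAȳ = 1037212.00 mm³.
x̄ = 1869340.00/18964.00 = 98.57 mm; ȳ = 1037212.00/18964.00 = 54.69 mm.

x̄ = 98.57 mm, ȳ = 54.69 mm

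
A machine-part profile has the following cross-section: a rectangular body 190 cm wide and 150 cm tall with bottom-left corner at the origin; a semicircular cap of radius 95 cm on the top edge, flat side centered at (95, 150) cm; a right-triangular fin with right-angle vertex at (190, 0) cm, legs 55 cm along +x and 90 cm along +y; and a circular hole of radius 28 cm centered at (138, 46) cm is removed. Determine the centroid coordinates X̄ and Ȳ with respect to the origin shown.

X̄ = 99.09 cm, Ȳ = 112.36 cm

rectangular body: A = 190 × 150 = 28500.00, centroid at (95.00, 75.00).
semicircular top: A = ½π·95² = 14176.44, centroid at (95.00, 190.32).
triangular fin: A = ½·55·90 = 2475.00, centroid at (208.33, 30.00).
hole: A = −π·28² = -2463.01, centroid at (138.00, 46.00).
ΣA = 42688.43 cm²
ΣAX̄ = (28500.00)(95.00) + (14176.44)(95.00) + (2475.00)(208.33) + (-2463.01)(138.00) = 4229991.31 cm³
ΣAȲ = (28500.00)(75.00) + (14176.44)(190.32) + (2475.00)(30.00) + (-2463.01)(46.00) = 4796500.46 cm³
X̄ = 4229991.31 / 42688.43 = 99.09 cm
Ȳ = 4796500.46 / 42688.43 = 112.36 cm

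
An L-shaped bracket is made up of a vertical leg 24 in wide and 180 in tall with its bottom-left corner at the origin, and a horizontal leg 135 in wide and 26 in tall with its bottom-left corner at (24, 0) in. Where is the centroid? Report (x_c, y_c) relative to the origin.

vertical leg: A = 24 × 180 = 4320.00, centroid at (12.00, 90.00).
horizontal leg: A = 135 × 26 = 3510.00, centroid at (91.50, 13.00).
ΣA = 7830.00 in², ΣAx_c = 373005.00 in³, ΣAy_c = 434430.00 in³.
x_c = 373005.00/7830.00 = 47.64 in; y_c = 434430.00/7830.00 = 55.48 in.

x_c = 47.64 in, y_c = 55.48 in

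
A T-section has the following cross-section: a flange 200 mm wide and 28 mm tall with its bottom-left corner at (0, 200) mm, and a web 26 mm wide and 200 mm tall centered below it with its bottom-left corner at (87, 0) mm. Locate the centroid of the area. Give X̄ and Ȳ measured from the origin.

X̄ = 100.00 mm, Ȳ = 159.11 mm

web: A = 26 × 200 = 5200.00, centroid at (100.00, 100.00).
flange: A = 200 × 28 = 5600.00, centroid at (100.00, 214.00).
ΣA = 10800.00 mm²
ΣAX̄ = (5200.00)(100.00) + (5600.00)(100.00) = 1080000.00 mm³
ΣAȲ = (5200.00)(100.00) + (5600.00)(214.00) = 1718400.00 mm³
X̄ = 1080000.00 / 10800.00 = 100.00 mm
Ȳ = 1718400.00 / 10800.00 = 159.11 mm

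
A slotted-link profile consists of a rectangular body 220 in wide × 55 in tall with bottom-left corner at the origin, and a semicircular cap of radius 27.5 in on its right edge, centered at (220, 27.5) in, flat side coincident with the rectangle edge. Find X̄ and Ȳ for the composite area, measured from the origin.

rectangular body: A = 220 × 55 = 12100.00, centroid at (110.00, 27.50).
semicircular end: A = ½π·27.5² = 1187.91, centroid at (231.67, 27.50).
ΣA = 13287.91 in²
ΣAX̄ = (12100.00)(110.00) + (1187.91)(231.67) = 1606205.82 in³
ΣAȲ = (12100.00)(27.50) + (1187.91)(27.50) = 365417.65 in³
X̄ = 1606205.82 / 13287.91 = 120.88 in
Ȳ = 365417.65 / 13287.91 = 27.50 in

X̄ = 120.88 in, Ȳ = 27.50 in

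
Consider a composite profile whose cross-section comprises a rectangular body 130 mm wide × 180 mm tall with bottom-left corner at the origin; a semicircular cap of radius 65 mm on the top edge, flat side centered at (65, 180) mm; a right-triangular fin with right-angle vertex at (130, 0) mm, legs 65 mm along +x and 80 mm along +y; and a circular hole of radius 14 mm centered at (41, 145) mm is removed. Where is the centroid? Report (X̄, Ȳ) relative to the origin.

X̄ = 72.50 mm, Ȳ = 108.17 mm

Part | A | x̄ᵢ | ȳᵢ | A·x̄ᵢ | A·ȳᵢ
rectangular body | 23400.00 | 65.00 | 90.00 | 1521000.00 | 2106000.00
semicircular top | 6636.61 | 65.00 | 207.59 | 431379.94 | 1377673.94
triangular fin | 2600.00 | 151.67 | 26.67 | 394333.33 | 69333.33
hole | -615.75 | 41.00 | 145.00 | -25245.84 | -89284.06
Σ | 32020.86 |  |  | 2321467.44 | 3463723.21
X̄ = 2321467.44 / 32020.86 = 72.50 mm
Ȳ = 3463723.21 / 32020.86 = 108.17 mm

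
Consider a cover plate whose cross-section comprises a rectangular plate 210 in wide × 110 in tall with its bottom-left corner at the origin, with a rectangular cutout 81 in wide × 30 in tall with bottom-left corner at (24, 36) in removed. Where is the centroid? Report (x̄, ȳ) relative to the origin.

plate: A = 210 × 110 = 23100.00, centroid at (105.00, 55.00).
hole: A = −(81 × 30) = -2430.00, centroid at (64.50, 51.00).
ΣA = 20670.00 in², ΣAx̄ = 2268765.00 in³, ΣAȳ = 1146570.00 in³.
x̄ = 2268765.00/20670.00 = 109.76 in; ȳ = 1146570.00/20670.00 = 55.47 in.

x̄ = 109.76 in, ȳ = 55.47 in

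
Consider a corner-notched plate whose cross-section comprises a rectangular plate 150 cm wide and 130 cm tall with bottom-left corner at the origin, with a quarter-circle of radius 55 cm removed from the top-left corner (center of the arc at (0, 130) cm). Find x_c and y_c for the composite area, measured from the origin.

Part | A | x̄ᵢ | ȳᵢ | A·x̄ᵢ | A·ȳᵢ
plate | 19500.00 | 75.00 | 65.00 | 1462500.00 | 1267500.00
removed quarter-circle | -2375.83 | 23.34 | 106.66 | -55458.33 | -253399.49
Σ | 17124.17 |  |  | 1407041.67 | 1014100.51
x_c = 1407041.67 / 17124.17 = 82.17 cm
y_c = 1014100.51 / 17124.17 = 59.22 cm

x_c = 82.17 cm, y_c = 59.22 cm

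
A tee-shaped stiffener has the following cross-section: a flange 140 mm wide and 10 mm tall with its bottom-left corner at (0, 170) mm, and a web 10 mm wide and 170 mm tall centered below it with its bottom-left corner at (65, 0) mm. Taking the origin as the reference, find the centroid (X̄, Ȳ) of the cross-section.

X̄ = 70.00 mm, Ȳ = 125.65 mm

Part | A | x̄ᵢ | ȳᵢ | A·x̄ᵢ | A·ȳᵢ
web | 1700.00 | 70.00 | 85.00 | 119000.00 | 144500.00
flange | 1400.00 | 70.00 | 175.00 | 98000.00 | 245000.00
Σ | 3100.00 |  |  | 217000.00 | 389500.00
X̄ = 217000.00 / 3100.00 = 70.00 mm
Ȳ = 389500.00 / 3100.00 = 125.65 mm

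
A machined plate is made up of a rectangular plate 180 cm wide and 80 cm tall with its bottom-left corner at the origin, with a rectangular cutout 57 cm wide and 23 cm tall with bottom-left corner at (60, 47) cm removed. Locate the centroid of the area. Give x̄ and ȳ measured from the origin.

plate: A = 180 × 80 = 14400.00, centroid at (90.00, 40.00).
hole: A = −(57 × 23) = -1311.00, centroid at (88.50, 58.50).
ΣA = 13089.00 cm², ΣAx̄ = 1179976.50 cm³, ΣAȳ = 499306.50 cm³.
x̄ = 1179976.50/13089.00 = 90.15 cm; ȳ = 499306.50/13089.00 = 38.15 cm.

x̄ = 90.15 cm, ȳ = 38.15 cm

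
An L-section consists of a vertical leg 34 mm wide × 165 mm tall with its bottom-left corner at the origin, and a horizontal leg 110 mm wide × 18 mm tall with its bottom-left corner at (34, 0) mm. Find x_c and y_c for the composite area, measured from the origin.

x_c = 35.78 mm, y_c = 63.33 mm

vertical leg: A = 34 × 165 = 5610.00, centroid at (17.00, 82.50).
horizontal leg: A = 110 × 18 = 1980.00, centroid at (89.00, 9.00).
ΣA = 7590.00 mm²
ΣAx_c = (5610.00)(17.00) + (1980.00)(89.00) = 271590.00 mm³
ΣAy_c = (5610.00)(82.50) + (1980.00)(9.00) = 480645.00 mm³
x_c = 271590.00 / 7590.00 = 35.78 mm
y_c = 480645.00 / 7590.00 = 63.33 mm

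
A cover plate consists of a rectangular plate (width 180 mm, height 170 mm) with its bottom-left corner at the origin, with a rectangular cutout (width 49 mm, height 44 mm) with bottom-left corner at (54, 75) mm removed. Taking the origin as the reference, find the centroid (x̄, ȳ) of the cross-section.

plate: A = 180 × 170 = 30600.00, centroid at (90.00, 85.00).
hole: A = −(49 × 44) = -2156.00, centroid at (78.50, 97.00).
ΣA = 28444.00 mm², ΣAx̄ = 2584754.00 mm³, ΣAȳ = 2391868.00 mm³.
x̄ = 2584754.00/28444.00 = 90.87 mm; ȳ = 2391868.00/28444.00 = 84.09 mm.

x̄ = 90.87 mm, ȳ = 84.09 mm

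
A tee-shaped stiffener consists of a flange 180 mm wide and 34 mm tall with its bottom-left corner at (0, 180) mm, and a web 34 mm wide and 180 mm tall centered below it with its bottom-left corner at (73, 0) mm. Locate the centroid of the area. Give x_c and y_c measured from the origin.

x_c = 90.00 mm, y_c = 143.50 mm

web: A = 34 × 180 = 6120.00, centroid at (90.00, 90.00).
flange: A = 180 × 34 = 6120.00, centroid at (90.00, 197.00).
ΣA = 12240.00 mm²
ΣAx_c = (6120.00)(90.00) + (6120.00)(90.00) = 1101600.00 mm³
ΣAy_c = (6120.00)(90.00) + (6120.00)(197.00) = 1756440.00 mm³
x_c = 1101600.00 / 12240.00 = 90.00 mm
y_c = 1756440.00 / 12240.00 = 143.50 mm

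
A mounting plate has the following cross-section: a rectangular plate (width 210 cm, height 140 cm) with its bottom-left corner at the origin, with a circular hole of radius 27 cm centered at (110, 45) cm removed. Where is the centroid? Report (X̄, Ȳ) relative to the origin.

plate: A = 210 × 140 = 29400.00, centroid at (105.00, 70.00).
hole: A = −π·27² = -2290.22, centroid at (110.00, 45.00).
ΣA = 27109.78 cm²
ΣAX̄ = (29400.00)(105.00) + (-2290.22)(110.00) = 2835075.69 cm³
ΣAȲ = (29400.00)(70.00) + (-2290.22)(45.00) = 1954940.05 cm³
X̄ = 2835075.69 / 27109.78 = 104.58 cm
Ȳ = 1954940.05 / 27109.78 = 72.11 cm

X̄ = 104.58 cm, Ȳ = 72.11 cm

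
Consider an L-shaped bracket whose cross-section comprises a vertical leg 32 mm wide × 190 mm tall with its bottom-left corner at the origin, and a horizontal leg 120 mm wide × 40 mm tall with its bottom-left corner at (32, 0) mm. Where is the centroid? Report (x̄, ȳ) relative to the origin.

Part | A | x̄ᵢ | ȳᵢ | A·x̄ᵢ | A·ȳᵢ
vertical leg | 6080.00 | 16.00 | 95.00 | 97280.00 | 577600.00
horizontal leg | 4800.00 | 92.00 | 20.00 | 441600.00 | 96000.00
Σ | 10880.00 |  |  | 538880.00 | 673600.00
x̄ = 538880.00 / 10880.00 = 49.53 mm
ȳ = 673600.00 / 10880.00 = 61.91 mm

x̄ = 49.53 mm, ȳ = 61.91 mm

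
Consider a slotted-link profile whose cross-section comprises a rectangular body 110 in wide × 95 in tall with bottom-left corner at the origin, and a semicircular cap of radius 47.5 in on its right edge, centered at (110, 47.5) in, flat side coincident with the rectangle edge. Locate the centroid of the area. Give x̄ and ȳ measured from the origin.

x̄ = 74.03 in, ȳ = 47.50 in

rectangular body: A = 110 × 95 = 10450.00, centroid at (55.00, 47.50).
semicircular end: A = ½π·47.5² = 3544.11, centroid at (130.16, 47.50).
ΣA = 13994.11 in²
ΣAx̄ = (10450.00)(55.00) + (3544.11)(130.16) = 1036049.93 in³
ΣAȳ = (10450.00)(47.50) + (3544.11)(47.50) = 664720.19 in³
x̄ = 1036049.93 / 13994.11 = 74.03 in
ȳ = 664720.19 / 13994.11 = 47.50 in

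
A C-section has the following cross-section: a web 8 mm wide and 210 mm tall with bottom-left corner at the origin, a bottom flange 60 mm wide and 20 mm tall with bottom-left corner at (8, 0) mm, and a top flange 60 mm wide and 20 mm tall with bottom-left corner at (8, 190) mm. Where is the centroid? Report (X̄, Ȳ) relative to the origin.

Part | A | x̄ᵢ | ȳᵢ | A·x̄ᵢ | A·ȳᵢ
web | 1680.00 | 4.00 | 105.00 | 6720.00 | 176400.00
bottom flange | 1200.00 | 38.00 | 10.00 | 45600.00 | 12000.00
top flange | 1200.00 | 38.00 | 200.00 | 45600.00 | 240000.00
Σ | 4080.00 |  |  | 97920.00 | 428400.00
X̄ = 97920.00 / 4080.00 = 24.00 mm
Ȳ = 428400.00 / 4080.00 = 105.00 mm

X̄ = 24.00 mm, Ȳ = 105.00 mm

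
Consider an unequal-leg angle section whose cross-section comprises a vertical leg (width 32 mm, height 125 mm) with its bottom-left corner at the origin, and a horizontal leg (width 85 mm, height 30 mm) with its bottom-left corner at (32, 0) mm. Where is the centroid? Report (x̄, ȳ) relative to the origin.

Part | A | x̄ᵢ | ȳᵢ | A·x̄ᵢ | A·ȳᵢ
vertical leg | 4000.00 | 16.00 | 62.50 | 64000.00 | 250000.00
horizontal leg | 2550.00 | 74.50 | 15.00 | 189975.00 | 38250.00
Σ | 6550.00 |  |  | 253975.00 | 288250.00
x̄ = 253975.00 / 6550.00 = 38.77 mm
ȳ = 288250.00 / 6550.00 = 44.01 mm

x̄ = 38.77 mm, ȳ = 44.01 mm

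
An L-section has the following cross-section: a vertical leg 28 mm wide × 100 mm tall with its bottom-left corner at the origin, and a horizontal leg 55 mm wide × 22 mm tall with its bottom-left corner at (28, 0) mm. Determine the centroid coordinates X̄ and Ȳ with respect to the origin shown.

vertical leg: A = 28 × 100 = 2800.00, centroid at (14.00, 50.00).
horizontal leg: A = 55 × 22 = 1210.00, centroid at (55.50, 11.00).
ΣA = 4010.00 mm², ΣAX̄ = 106355.00 mm³, ΣAȲ = 153310.00 mm³.
X̄ = 106355.00/4010.00 = 26.52 mm; Ȳ = 153310.00/4010.00 = 38.23 mm.

X̄ = 26.52 mm, Ȳ = 38.23 mm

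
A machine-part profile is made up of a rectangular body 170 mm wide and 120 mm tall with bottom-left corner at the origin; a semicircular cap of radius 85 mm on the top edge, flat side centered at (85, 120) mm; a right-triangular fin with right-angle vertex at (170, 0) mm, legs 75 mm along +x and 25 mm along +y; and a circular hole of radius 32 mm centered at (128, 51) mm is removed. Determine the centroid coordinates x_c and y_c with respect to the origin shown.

x_c = 83.81 mm, y_c = 96.34 mm

rectangular body: A = 170 × 120 = 20400.00, centroid at (85.00, 60.00).
semicircular top: A = ½π·85² = 11349.00, centroid at (85.00, 156.08).
triangular fin: A = ½·75·25 = 937.50, centroid at (195.00, 8.33).
hole: A = −π·32² = -3216.99, centroid at (128.00, 51.00).
ΣA = 29469.51 mm², ΣAx_c = 2469702.96 mm³, ΣAy_c = 2839043.05 mm³.
x_c = 2469702.96/29469.51 = 83.81 mm; y_c = 2839043.05/29469.51 = 96.34 mm.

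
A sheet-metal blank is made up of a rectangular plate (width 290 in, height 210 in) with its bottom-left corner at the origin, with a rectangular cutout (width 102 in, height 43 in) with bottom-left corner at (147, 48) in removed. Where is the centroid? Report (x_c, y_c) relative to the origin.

plate: A = 290 × 210 = 60900.00, centroid at (145.00, 105.00).
hole: A = −(102 × 43) = -4386.00, centroid at (198.00, 69.50).
ΣA = 56514.00 in², ΣAx_c = 7962072.00 in³, ΣAy_c = 6089673.00 in³.
x_c = 7962072.00/56514.00 = 140.89 in; y_c = 6089673.00/56514.00 = 107.76 in.

x_c = 140.89 in, y_c = 107.76 in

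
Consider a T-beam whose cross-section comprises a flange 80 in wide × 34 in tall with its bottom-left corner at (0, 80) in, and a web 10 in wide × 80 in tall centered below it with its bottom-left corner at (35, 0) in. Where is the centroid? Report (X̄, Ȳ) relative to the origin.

web: A = 10 × 80 = 800.00, centroid at (40.00, 40.00).
flange: A = 80 × 34 = 2720.00, centroid at (40.00, 97.00).
ΣA = 3520.00 in²
ΣAX̄ = (800.00)(40.00) + (2720.00)(40.00) = 140800.00 in³
ΣAȲ = (800.00)(40.00) + (2720.00)(97.00) = 295840.00 in³
X̄ = 140800.00 / 3520.00 = 40.00 in
Ȳ = 295840.00 / 3520.00 = 84.05 in

X̄ = 40.00 in, Ȳ = 84.05 in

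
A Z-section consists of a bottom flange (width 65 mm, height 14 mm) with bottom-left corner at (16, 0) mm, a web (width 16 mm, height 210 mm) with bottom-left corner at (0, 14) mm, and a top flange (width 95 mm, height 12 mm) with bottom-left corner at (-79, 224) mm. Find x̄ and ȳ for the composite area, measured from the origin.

x̄ = 6.49 mm, ȳ = 123.55 mm

Part | A | x̄ᵢ | ȳᵢ | A·x̄ᵢ | A·ȳᵢ
bottom flange | 910.00 | 48.50 | 7.00 | 44135.00 | 6370.00
web | 3360.00 | 8.00 | 119.00 | 26880.00 | 399840.00
top flange | 1140.00 | -31.50 | 230.00 | -35910.00 | 262200.00
Σ | 5410.00 |  |  | 35105.00 | 668410.00
x̄ = 35105.00 / 5410.00 = 6.49 mm
ȳ = 668410.00 / 5410.00 = 123.55 mm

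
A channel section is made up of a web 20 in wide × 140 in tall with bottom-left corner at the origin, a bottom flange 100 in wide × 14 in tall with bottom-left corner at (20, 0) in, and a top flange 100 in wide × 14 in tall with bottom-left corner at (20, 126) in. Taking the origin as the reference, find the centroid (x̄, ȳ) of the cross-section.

x̄ = 40.00 in, ȳ = 70.00 in

web: A = 20 × 140 = 2800.00, centroid at (10.00, 70.00).
bottom flange: A = 100 × 14 = 1400.00, centroid at (70.00, 7.00).
top flange: A = 100 × 14 = 1400.00, centroid at (70.00, 133.00).
ΣA = 5600.00 in², ΣAx̄ = 224000.00 in³, ΣAȳ = 392000.00 in³.
x̄ = 224000.00/5600.00 = 40.00 in; ȳ = 392000.00/5600.00 = 70.00 in.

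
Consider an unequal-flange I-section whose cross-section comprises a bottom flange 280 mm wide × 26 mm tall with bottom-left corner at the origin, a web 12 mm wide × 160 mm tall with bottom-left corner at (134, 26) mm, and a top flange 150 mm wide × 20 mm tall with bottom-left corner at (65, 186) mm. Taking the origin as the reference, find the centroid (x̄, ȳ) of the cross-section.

x̄ = 140.00 mm, ȳ = 72.64 mm

Part | A | x̄ᵢ | ȳᵢ | A·x̄ᵢ | A·ȳᵢ
bottom flange | 7280.00 | 140.00 | 13.00 | 1019200.00 | 94640.00
web | 1920.00 | 140.00 | 106.00 | 268800.00 | 203520.00
top flange | 3000.00 | 140.00 | 196.00 | 420000.00 | 588000.00
Σ | 12200.00 |  |  | 1708000.00 | 886160.00
x̄ = 1708000.00 / 12200.00 = 140.00 mm
ȳ = 886160.00 / 12200.00 = 72.64 mm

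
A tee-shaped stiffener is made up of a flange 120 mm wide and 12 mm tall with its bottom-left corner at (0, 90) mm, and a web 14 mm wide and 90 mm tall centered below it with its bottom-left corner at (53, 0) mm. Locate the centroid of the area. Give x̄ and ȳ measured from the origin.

web: A = 14 × 90 = 1260.00, centroid at (60.00, 45.00).
flange: A = 120 × 12 = 1440.00, centroid at (60.00, 96.00).
ΣA = 2700.00 mm²
ΣAx̄ = (1260.00)(60.00) + (1440.00)(60.00) = 162000.00 mm³
ΣAȳ = (1260.00)(45.00) + (1440.00)(96.00) = 194940.00 mm³
x̄ = 162000.00 / 2700.00 = 60.00 mm
ȳ = 194940.00 / 2700.00 = 72.20 mm

x̄ = 60.00 mm, ȳ = 72.20 mm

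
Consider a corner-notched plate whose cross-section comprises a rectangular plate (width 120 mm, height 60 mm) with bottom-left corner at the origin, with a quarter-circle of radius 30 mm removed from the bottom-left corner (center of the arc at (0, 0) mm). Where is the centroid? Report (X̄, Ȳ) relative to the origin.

plate: A = 120 × 60 = 7200.00, centroid at (60.00, 30.00).
removed quarter-circle: A = −¼π·30² = -706.86, centroid at (12.73, 12.73).
ΣA = 6493.14 mm²
ΣAX̄ = (7200.00)(60.00) + (-706.86)(12.73) = 423000.00 mm³
ΣAȲ = (7200.00)(30.00) + (-706.86)(12.73) = 207000.00 mm³
X̄ = 423000.00 / 6493.14 = 65.15 mm
Ȳ = 207000.00 / 6493.14 = 31.88 mm

X̄ = 65.15 mm, Ȳ = 31.88 mm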